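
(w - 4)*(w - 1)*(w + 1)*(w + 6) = w^4 + 2*w^3 - 25*w^2 - 2*w + 24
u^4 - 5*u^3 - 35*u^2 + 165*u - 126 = (u - 7)*(u - 3)*(u - 1)*(u + 6)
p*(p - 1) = p^2 - p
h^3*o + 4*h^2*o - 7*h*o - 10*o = (h - 2)*(h + 5)*(h*o + o)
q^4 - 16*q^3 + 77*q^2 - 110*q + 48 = (q - 8)*(q - 6)*(q - 1)^2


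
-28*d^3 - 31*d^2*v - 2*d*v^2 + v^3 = (-7*d + v)*(d + v)*(4*d + v)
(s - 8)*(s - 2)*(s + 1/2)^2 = s^4 - 9*s^3 + 25*s^2/4 + 27*s/2 + 4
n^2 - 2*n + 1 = (n - 1)^2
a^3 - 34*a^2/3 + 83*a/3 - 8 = (a - 8)*(a - 3)*(a - 1/3)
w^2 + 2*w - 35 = (w - 5)*(w + 7)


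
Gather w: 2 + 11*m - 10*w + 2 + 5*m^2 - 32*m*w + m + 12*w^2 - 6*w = 5*m^2 + 12*m + 12*w^2 + w*(-32*m - 16) + 4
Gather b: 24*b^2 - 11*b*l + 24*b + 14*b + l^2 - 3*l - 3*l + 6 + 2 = 24*b^2 + b*(38 - 11*l) + l^2 - 6*l + 8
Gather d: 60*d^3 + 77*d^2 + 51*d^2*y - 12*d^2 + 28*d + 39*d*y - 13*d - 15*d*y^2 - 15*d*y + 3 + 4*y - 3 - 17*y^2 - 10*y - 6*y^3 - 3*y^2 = 60*d^3 + d^2*(51*y + 65) + d*(-15*y^2 + 24*y + 15) - 6*y^3 - 20*y^2 - 6*y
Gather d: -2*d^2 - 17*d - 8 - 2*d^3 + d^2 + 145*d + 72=-2*d^3 - d^2 + 128*d + 64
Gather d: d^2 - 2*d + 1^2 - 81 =d^2 - 2*d - 80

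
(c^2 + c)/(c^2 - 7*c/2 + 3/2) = 2*c*(c + 1)/(2*c^2 - 7*c + 3)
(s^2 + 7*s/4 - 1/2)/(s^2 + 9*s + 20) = (4*s^2 + 7*s - 2)/(4*(s^2 + 9*s + 20))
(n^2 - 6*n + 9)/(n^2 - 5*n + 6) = (n - 3)/(n - 2)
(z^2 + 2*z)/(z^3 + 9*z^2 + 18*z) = (z + 2)/(z^2 + 9*z + 18)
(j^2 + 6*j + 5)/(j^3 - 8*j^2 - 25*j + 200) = (j + 1)/(j^2 - 13*j + 40)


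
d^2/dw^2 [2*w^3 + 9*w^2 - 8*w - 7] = 12*w + 18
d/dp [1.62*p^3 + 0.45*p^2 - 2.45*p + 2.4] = 4.86*p^2 + 0.9*p - 2.45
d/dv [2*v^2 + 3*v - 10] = 4*v + 3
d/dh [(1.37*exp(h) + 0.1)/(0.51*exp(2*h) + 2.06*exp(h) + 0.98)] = (-0.6987*exp(2*h) - 0.102*exp(h) + 1.1366)*exp(h)/(0.2601*exp(4*h) + 2.1012*exp(3*h) + 5.2432*exp(2*h) + 4.0376*exp(h) + 0.9604)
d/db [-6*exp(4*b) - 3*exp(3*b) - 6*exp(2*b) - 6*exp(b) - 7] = (-24*exp(3*b) - 9*exp(2*b) - 12*exp(b) - 6)*exp(b)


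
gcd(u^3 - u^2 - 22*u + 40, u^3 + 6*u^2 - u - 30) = u^2 + 3*u - 10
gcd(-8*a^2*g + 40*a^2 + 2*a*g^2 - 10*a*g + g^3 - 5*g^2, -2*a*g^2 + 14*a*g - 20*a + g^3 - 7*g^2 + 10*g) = 2*a*g - 10*a - g^2 + 5*g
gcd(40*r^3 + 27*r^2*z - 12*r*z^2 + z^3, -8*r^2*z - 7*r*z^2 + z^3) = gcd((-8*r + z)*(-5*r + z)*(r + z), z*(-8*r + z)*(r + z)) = -8*r^2 - 7*r*z + z^2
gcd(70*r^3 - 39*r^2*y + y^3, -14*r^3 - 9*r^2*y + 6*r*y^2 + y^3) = -14*r^2 + 5*r*y + y^2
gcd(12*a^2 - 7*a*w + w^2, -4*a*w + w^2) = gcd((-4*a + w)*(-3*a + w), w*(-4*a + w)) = -4*a + w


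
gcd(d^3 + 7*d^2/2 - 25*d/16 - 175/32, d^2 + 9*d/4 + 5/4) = d + 5/4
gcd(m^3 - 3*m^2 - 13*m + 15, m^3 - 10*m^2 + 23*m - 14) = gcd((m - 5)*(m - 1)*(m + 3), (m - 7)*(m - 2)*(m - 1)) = m - 1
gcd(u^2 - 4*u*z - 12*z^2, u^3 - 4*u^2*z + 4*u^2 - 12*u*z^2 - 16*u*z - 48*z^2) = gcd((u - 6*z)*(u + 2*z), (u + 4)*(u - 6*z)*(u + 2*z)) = -u^2 + 4*u*z + 12*z^2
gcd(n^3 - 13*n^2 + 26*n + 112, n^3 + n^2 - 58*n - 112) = n^2 - 6*n - 16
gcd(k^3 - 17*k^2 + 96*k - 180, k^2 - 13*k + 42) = k - 6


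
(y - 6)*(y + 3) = y^2 - 3*y - 18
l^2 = l^2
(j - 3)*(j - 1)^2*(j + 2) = j^4 - 3*j^3 - 3*j^2 + 11*j - 6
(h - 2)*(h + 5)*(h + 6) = h^3 + 9*h^2 + 8*h - 60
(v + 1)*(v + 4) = v^2 + 5*v + 4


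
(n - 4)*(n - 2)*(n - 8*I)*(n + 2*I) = n^4 - 6*n^3 - 6*I*n^3 + 24*n^2 + 36*I*n^2 - 96*n - 48*I*n + 128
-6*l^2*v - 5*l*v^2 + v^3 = v*(-6*l + v)*(l + v)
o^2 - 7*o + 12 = (o - 4)*(o - 3)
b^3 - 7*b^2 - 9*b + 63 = (b - 7)*(b - 3)*(b + 3)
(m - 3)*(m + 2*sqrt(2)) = m^2 - 3*m + 2*sqrt(2)*m - 6*sqrt(2)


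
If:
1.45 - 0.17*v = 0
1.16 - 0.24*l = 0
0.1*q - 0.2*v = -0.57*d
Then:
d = 2.99277605779154 - 0.175438596491228*q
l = 4.83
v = 8.53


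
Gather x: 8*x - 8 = 8*x - 8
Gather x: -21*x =-21*x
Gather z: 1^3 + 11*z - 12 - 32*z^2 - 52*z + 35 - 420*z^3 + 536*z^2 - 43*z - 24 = -420*z^3 + 504*z^2 - 84*z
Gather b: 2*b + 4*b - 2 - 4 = 6*b - 6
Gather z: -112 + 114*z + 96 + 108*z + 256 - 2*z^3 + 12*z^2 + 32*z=-2*z^3 + 12*z^2 + 254*z + 240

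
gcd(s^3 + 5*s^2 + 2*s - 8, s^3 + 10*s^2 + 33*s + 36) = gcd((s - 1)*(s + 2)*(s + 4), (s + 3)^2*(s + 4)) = s + 4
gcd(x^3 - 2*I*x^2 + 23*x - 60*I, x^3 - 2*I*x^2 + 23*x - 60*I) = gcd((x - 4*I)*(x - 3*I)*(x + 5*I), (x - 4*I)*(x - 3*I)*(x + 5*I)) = x^3 - 2*I*x^2 + 23*x - 60*I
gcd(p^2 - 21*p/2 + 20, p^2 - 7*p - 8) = p - 8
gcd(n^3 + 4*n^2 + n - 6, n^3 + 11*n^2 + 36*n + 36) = n^2 + 5*n + 6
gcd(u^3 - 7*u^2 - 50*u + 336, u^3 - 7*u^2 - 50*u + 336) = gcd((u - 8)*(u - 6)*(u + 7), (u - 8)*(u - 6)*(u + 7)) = u^3 - 7*u^2 - 50*u + 336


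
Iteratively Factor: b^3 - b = (b)*(b^2 - 1) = b*(b - 1)*(b + 1)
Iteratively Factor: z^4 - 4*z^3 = (z)*(z^3 - 4*z^2) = z*(z - 4)*(z^2) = z^2*(z - 4)*(z)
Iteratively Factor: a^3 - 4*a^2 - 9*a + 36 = (a + 3)*(a^2 - 7*a + 12) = (a - 4)*(a + 3)*(a - 3)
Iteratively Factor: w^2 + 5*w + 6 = (w + 3)*(w + 2)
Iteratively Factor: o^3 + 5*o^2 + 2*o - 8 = (o - 1)*(o^2 + 6*o + 8) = (o - 1)*(o + 2)*(o + 4)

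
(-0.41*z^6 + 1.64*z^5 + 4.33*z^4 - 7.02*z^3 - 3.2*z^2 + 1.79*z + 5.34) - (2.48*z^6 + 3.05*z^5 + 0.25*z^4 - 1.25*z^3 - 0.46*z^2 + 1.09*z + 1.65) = -2.89*z^6 - 1.41*z^5 + 4.08*z^4 - 5.77*z^3 - 2.74*z^2 + 0.7*z + 3.69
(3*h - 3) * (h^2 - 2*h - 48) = 3*h^3 - 9*h^2 - 138*h + 144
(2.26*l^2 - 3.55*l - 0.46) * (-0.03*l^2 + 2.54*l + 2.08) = -0.0678*l^4 + 5.8469*l^3 - 4.3024*l^2 - 8.5524*l - 0.9568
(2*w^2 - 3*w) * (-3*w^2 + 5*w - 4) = -6*w^4 + 19*w^3 - 23*w^2 + 12*w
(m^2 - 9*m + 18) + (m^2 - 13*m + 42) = 2*m^2 - 22*m + 60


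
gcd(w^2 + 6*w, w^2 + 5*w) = w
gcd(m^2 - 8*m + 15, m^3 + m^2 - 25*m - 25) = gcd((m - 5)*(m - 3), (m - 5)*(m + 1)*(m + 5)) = m - 5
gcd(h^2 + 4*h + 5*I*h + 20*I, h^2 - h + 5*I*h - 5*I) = h + 5*I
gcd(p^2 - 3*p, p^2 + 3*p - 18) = p - 3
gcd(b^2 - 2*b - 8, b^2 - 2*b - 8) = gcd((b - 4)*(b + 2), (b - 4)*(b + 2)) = b^2 - 2*b - 8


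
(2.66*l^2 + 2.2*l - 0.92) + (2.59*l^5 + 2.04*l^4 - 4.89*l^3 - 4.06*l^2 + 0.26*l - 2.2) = 2.59*l^5 + 2.04*l^4 - 4.89*l^3 - 1.4*l^2 + 2.46*l - 3.12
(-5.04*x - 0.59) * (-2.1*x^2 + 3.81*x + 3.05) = 10.584*x^3 - 17.9634*x^2 - 17.6199*x - 1.7995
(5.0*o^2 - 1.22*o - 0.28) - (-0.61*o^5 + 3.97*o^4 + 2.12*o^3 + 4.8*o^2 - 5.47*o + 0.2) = 0.61*o^5 - 3.97*o^4 - 2.12*o^3 + 0.2*o^2 + 4.25*o - 0.48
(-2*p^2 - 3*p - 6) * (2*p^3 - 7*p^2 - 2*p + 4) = -4*p^5 + 8*p^4 + 13*p^3 + 40*p^2 - 24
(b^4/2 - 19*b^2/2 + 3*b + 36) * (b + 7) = b^5/2 + 7*b^4/2 - 19*b^3/2 - 127*b^2/2 + 57*b + 252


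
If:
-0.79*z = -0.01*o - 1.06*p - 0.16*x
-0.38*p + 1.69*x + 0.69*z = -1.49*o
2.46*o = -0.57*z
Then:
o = -0.231707317073171*z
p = 0.752713977577094*z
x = -0.0347483941311716*z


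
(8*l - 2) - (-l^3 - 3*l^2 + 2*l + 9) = l^3 + 3*l^2 + 6*l - 11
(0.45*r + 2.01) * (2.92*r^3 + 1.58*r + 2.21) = 1.314*r^4 + 5.8692*r^3 + 0.711*r^2 + 4.1703*r + 4.4421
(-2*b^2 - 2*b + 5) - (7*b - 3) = -2*b^2 - 9*b + 8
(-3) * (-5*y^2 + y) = 15*y^2 - 3*y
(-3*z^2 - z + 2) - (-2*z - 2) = -3*z^2 + z + 4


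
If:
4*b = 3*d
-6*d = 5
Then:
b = -5/8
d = -5/6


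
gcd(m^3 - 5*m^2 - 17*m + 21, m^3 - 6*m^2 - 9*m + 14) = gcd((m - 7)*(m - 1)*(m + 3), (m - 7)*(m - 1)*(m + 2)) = m^2 - 8*m + 7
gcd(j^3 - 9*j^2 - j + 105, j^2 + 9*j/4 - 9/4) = j + 3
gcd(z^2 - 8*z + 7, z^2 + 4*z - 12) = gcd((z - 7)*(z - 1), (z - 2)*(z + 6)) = 1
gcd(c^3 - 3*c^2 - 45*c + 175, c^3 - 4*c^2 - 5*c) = c - 5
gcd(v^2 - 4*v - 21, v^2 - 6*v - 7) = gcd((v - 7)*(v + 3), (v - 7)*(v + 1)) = v - 7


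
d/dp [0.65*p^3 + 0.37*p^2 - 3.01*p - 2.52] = 1.95*p^2 + 0.74*p - 3.01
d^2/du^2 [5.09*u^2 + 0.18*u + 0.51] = 10.1800000000000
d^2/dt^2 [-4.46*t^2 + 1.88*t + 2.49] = -8.92000000000000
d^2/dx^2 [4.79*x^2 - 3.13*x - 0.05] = 9.58000000000000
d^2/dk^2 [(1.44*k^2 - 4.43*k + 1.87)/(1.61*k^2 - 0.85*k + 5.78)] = (-19.024726*k^3 - 51.31875*k^2 + 231.993594*k + 20.58547)/(4.173281*k^6 - 6.609855*k^5 + 48.436689*k^4 - 48.073705*k^3 + 173.890722*k^2 - 85.19142*k + 193.100552)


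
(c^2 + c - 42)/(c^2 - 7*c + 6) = (c + 7)/(c - 1)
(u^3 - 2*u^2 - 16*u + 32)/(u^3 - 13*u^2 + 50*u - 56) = (u + 4)/(u - 7)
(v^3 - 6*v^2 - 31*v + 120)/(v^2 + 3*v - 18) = (v^2 - 3*v - 40)/(v + 6)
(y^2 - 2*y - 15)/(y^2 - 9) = (y - 5)/(y - 3)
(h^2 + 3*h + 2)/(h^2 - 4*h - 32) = (h^2 + 3*h + 2)/(h^2 - 4*h - 32)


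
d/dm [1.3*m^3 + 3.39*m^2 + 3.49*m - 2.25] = 3.9*m^2 + 6.78*m + 3.49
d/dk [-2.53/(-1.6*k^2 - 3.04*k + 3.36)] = (-8.096*k - 7.6912)/(1.6*k^2 + 3.04*k - 3.36)^2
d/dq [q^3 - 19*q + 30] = 3*q^2 - 19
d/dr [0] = 0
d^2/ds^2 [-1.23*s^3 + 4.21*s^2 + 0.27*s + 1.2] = 8.42 - 7.38*s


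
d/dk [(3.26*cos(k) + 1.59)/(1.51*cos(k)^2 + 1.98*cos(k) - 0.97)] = (4.9226*cos(k)^2 + 4.8018*cos(k) + 6.3104)*sin(k)/(2.2801*cos(k)^4 + 5.9796*cos(k)^3 + 0.991*cos(k)^2 - 3.8412*cos(k) + 0.9409)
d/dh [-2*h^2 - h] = -4*h - 1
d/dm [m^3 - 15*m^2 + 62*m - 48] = 3*m^2 - 30*m + 62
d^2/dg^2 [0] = 0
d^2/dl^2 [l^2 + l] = 2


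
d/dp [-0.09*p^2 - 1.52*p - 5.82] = -0.18*p - 1.52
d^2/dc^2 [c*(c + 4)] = 2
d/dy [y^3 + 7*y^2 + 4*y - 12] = 3*y^2 + 14*y + 4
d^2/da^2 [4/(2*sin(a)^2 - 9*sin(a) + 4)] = 4*(-16*sin(a)^4 + 54*sin(a)^3 - 25*sin(a)^2 - 144*sin(a) + 146)/(2*sin(a)^2 - 9*sin(a) + 4)^3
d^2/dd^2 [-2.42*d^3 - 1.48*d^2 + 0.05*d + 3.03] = -14.52*d - 2.96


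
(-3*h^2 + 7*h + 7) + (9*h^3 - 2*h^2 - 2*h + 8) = 9*h^3 - 5*h^2 + 5*h + 15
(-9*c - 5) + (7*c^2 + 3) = 7*c^2 - 9*c - 2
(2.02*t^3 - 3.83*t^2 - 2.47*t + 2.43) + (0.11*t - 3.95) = 2.02*t^3 - 3.83*t^2 - 2.36*t - 1.52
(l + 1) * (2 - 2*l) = 2 - 2*l^2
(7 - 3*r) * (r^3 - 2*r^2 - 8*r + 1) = -3*r^4 + 13*r^3 + 10*r^2 - 59*r + 7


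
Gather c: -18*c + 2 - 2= -18*c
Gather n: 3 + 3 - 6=0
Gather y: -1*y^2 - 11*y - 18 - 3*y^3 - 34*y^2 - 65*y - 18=-3*y^3 - 35*y^2 - 76*y - 36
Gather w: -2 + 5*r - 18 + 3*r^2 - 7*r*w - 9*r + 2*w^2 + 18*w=3*r^2 - 4*r + 2*w^2 + w*(18 - 7*r) - 20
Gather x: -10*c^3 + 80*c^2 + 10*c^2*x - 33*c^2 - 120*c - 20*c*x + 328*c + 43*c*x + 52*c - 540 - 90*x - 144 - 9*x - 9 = -10*c^3 + 47*c^2 + 260*c + x*(10*c^2 + 23*c - 99) - 693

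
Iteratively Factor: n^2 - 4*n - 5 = (n - 5)*(n + 1)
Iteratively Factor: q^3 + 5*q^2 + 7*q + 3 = (q + 3)*(q^2 + 2*q + 1) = (q + 1)*(q + 3)*(q + 1)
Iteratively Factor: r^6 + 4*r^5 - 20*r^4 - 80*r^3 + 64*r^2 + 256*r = (r - 4)*(r^5 + 8*r^4 + 12*r^3 - 32*r^2 - 64*r) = r*(r - 4)*(r^4 + 8*r^3 + 12*r^2 - 32*r - 64) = r*(r - 4)*(r + 2)*(r^3 + 6*r^2 - 32) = r*(r - 4)*(r - 2)*(r + 2)*(r^2 + 8*r + 16) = r*(r - 4)*(r - 2)*(r + 2)*(r + 4)*(r + 4)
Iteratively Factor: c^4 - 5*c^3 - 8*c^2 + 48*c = (c)*(c^3 - 5*c^2 - 8*c + 48) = c*(c - 4)*(c^2 - c - 12) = c*(c - 4)^2*(c + 3)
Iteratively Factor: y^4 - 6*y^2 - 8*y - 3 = (y + 1)*(y^3 - y^2 - 5*y - 3) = (y - 3)*(y + 1)*(y^2 + 2*y + 1) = (y - 3)*(y + 1)^2*(y + 1)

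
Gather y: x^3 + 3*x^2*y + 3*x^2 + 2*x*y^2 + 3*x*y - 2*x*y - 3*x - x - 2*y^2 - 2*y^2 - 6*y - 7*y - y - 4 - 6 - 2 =x^3 + 3*x^2 - 4*x + y^2*(2*x - 4) + y*(3*x^2 + x - 14) - 12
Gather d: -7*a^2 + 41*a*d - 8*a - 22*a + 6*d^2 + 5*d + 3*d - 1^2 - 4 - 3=-7*a^2 - 30*a + 6*d^2 + d*(41*a + 8) - 8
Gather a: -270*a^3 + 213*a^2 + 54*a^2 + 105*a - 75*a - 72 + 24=-270*a^3 + 267*a^2 + 30*a - 48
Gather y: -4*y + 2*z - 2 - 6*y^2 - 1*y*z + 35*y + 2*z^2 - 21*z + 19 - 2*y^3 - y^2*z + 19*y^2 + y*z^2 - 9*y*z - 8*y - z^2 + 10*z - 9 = -2*y^3 + y^2*(13 - z) + y*(z^2 - 10*z + 23) + z^2 - 9*z + 8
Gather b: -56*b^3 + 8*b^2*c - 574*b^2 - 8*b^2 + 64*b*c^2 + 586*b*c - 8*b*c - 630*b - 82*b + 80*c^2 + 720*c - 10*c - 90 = -56*b^3 + b^2*(8*c - 582) + b*(64*c^2 + 578*c - 712) + 80*c^2 + 710*c - 90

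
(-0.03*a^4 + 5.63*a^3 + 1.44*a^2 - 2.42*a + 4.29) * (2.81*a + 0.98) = -0.0843*a^5 + 15.7909*a^4 + 9.5638*a^3 - 5.389*a^2 + 9.6833*a + 4.2042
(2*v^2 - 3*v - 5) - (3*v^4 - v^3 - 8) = -3*v^4 + v^3 + 2*v^2 - 3*v + 3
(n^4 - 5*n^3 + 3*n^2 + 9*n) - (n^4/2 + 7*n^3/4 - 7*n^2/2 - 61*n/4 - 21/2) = n^4/2 - 27*n^3/4 + 13*n^2/2 + 97*n/4 + 21/2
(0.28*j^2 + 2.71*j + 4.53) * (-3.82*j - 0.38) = -1.0696*j^3 - 10.4586*j^2 - 18.3344*j - 1.7214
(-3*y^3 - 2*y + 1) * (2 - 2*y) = 6*y^4 - 6*y^3 + 4*y^2 - 6*y + 2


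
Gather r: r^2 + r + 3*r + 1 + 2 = r^2 + 4*r + 3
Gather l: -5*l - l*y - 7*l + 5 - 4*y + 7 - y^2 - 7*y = l*(-y - 12) - y^2 - 11*y + 12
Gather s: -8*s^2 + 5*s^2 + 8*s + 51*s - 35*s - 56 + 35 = -3*s^2 + 24*s - 21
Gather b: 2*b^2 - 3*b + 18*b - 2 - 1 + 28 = 2*b^2 + 15*b + 25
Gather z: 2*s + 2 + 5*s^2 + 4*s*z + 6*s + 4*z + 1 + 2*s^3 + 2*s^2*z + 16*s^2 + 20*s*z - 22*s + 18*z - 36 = 2*s^3 + 21*s^2 - 14*s + z*(2*s^2 + 24*s + 22) - 33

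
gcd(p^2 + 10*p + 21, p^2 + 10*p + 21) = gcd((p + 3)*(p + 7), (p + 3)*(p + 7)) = p^2 + 10*p + 21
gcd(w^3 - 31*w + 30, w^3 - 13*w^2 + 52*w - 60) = w - 5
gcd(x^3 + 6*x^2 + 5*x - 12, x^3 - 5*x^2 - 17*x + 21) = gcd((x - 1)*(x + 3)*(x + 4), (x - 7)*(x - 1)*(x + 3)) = x^2 + 2*x - 3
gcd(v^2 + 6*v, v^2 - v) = v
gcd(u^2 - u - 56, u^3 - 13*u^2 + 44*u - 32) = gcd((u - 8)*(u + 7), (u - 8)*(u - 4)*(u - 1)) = u - 8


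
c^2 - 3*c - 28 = (c - 7)*(c + 4)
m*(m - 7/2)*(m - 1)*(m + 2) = m^4 - 5*m^3/2 - 11*m^2/2 + 7*m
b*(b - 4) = b^2 - 4*b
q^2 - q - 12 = (q - 4)*(q + 3)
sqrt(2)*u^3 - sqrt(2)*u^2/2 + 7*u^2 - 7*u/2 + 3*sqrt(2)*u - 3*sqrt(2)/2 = (u - 1/2)*(u + 3*sqrt(2))*(sqrt(2)*u + 1)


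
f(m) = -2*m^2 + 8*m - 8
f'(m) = 8 - 4*m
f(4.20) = -9.68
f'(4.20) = -8.80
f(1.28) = -1.04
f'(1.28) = 2.88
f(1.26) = -1.10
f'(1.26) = 2.96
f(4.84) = -16.13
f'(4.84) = -11.36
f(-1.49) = -24.36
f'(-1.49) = 13.96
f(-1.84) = -29.49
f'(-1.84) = 15.36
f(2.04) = -0.00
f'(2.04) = -0.16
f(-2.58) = -41.95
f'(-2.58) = 18.32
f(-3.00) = -50.00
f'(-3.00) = 20.00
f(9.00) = -98.00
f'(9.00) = -28.00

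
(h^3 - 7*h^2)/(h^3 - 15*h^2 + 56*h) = h/(h - 8)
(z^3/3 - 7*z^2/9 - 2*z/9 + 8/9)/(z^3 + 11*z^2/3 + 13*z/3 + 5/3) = (3*z^2 - 10*z + 8)/(3*(3*z^2 + 8*z + 5))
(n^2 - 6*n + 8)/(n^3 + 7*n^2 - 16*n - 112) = (n - 2)/(n^2 + 11*n + 28)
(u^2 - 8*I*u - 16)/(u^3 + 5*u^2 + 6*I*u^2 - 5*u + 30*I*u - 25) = (u^2 - 8*I*u - 16)/(u^3 + u^2*(5 + 6*I) + u*(-5 + 30*I) - 25)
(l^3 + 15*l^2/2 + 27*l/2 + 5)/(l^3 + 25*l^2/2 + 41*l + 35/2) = (l + 2)/(l + 7)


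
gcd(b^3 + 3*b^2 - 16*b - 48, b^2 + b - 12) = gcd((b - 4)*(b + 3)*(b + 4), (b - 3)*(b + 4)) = b + 4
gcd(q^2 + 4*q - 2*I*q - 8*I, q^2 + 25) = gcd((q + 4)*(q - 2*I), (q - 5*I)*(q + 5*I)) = 1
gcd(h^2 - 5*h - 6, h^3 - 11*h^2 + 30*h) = h - 6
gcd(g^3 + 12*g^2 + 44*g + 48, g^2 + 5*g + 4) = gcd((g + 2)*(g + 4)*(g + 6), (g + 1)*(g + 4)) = g + 4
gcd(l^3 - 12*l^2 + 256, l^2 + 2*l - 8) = l + 4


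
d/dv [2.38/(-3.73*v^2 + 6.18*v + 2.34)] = (17.7548*v - 14.7084)/(-3.73*v^2 + 6.18*v + 2.34)^2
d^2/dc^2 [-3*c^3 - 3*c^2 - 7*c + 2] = -18*c - 6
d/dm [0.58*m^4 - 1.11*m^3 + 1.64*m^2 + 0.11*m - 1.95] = 2.32*m^3 - 3.33*m^2 + 3.28*m + 0.11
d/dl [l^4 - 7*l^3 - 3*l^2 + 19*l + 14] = 4*l^3 - 21*l^2 - 6*l + 19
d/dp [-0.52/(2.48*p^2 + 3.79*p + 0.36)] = (2.5792*p + 1.9708)/(2.48*p^2 + 3.79*p + 0.36)^2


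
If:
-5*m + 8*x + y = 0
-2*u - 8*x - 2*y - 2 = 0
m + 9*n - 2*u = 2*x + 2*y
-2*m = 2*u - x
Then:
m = -7*y/29 - 16/29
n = 55*y/261 + 2/29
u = 3*y/29 + 11/29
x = -8*y/29 - 10/29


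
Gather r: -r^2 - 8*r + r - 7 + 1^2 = -r^2 - 7*r - 6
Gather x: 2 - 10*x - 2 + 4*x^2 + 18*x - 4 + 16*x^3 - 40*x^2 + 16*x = 16*x^3 - 36*x^2 + 24*x - 4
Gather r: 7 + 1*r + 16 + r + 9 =2*r + 32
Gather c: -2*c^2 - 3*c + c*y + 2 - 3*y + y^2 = -2*c^2 + c*(y - 3) + y^2 - 3*y + 2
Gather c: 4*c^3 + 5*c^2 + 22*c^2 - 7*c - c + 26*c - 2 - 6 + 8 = 4*c^3 + 27*c^2 + 18*c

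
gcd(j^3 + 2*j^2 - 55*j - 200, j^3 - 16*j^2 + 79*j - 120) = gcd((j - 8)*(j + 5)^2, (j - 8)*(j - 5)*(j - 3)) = j - 8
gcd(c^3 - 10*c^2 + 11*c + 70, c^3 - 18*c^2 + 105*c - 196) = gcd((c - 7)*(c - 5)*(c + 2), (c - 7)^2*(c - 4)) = c - 7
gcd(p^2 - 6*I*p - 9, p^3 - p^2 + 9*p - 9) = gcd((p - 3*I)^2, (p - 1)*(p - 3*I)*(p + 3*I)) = p - 3*I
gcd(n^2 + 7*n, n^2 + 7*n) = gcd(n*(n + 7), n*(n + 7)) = n^2 + 7*n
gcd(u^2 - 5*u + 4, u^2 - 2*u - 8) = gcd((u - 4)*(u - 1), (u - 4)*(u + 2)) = u - 4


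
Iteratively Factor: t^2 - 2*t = (t - 2)*(t)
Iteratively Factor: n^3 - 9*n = (n + 3)*(n^2 - 3*n) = n*(n + 3)*(n - 3)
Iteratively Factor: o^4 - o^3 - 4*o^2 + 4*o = (o - 1)*(o^3 - 4*o) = o*(o - 1)*(o^2 - 4) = o*(o - 2)*(o - 1)*(o + 2)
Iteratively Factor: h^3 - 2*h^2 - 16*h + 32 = (h - 4)*(h^2 + 2*h - 8) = (h - 4)*(h - 2)*(h + 4)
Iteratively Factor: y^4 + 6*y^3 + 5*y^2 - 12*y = (y - 1)*(y^3 + 7*y^2 + 12*y) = (y - 1)*(y + 3)*(y^2 + 4*y) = y*(y - 1)*(y + 3)*(y + 4)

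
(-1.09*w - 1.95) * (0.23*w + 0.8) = -0.2507*w^2 - 1.3205*w - 1.56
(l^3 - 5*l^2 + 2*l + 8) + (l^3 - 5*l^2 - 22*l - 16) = 2*l^3 - 10*l^2 - 20*l - 8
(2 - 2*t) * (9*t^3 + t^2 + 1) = -18*t^4 + 16*t^3 + 2*t^2 - 2*t + 2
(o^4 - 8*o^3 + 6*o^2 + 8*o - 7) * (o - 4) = o^5 - 12*o^4 + 38*o^3 - 16*o^2 - 39*o + 28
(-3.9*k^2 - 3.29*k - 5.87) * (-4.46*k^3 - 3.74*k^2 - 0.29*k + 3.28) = 17.394*k^5 + 29.2594*k^4 + 39.6158*k^3 + 10.1159*k^2 - 9.0889*k - 19.2536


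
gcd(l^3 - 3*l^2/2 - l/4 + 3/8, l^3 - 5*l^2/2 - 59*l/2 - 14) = l + 1/2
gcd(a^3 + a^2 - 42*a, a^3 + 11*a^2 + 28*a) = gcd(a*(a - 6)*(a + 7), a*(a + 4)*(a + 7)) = a^2 + 7*a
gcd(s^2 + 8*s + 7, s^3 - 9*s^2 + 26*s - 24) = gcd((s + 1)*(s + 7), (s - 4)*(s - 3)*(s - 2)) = 1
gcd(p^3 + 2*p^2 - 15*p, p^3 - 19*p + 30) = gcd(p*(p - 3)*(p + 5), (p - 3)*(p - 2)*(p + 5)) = p^2 + 2*p - 15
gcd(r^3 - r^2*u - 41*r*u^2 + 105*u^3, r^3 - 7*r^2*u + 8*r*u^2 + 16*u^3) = 1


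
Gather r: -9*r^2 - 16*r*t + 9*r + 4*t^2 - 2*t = -9*r^2 + r*(9 - 16*t) + 4*t^2 - 2*t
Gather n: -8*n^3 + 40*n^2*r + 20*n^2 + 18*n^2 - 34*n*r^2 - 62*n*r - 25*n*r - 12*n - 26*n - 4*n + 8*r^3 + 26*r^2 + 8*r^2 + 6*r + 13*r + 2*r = -8*n^3 + n^2*(40*r + 38) + n*(-34*r^2 - 87*r - 42) + 8*r^3 + 34*r^2 + 21*r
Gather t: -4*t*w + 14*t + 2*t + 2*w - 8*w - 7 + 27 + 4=t*(16 - 4*w) - 6*w + 24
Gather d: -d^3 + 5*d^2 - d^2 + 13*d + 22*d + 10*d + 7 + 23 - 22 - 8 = -d^3 + 4*d^2 + 45*d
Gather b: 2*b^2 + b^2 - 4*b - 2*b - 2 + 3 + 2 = 3*b^2 - 6*b + 3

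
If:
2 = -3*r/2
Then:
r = -4/3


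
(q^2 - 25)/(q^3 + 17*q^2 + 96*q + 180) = (q - 5)/(q^2 + 12*q + 36)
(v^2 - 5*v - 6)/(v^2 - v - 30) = (v + 1)/(v + 5)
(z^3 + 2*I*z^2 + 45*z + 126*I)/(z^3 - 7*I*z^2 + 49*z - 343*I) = (z^2 + 9*I*z - 18)/(z^2 + 49)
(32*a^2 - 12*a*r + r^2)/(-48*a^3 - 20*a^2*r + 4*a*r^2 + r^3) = (-8*a + r)/(12*a^2 + 8*a*r + r^2)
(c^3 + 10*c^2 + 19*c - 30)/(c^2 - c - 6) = (-c^3 - 10*c^2 - 19*c + 30)/(-c^2 + c + 6)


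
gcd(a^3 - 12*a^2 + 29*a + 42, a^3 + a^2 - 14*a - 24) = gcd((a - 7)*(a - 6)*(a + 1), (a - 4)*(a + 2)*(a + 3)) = 1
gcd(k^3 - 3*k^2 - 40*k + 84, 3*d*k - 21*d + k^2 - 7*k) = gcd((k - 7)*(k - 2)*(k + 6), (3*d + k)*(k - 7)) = k - 7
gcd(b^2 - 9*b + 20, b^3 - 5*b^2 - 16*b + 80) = b^2 - 9*b + 20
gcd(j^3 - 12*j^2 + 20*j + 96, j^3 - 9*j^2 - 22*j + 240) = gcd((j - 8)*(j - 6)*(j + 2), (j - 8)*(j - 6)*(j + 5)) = j^2 - 14*j + 48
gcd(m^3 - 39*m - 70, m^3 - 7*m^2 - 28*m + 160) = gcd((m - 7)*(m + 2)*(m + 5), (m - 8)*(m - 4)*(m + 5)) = m + 5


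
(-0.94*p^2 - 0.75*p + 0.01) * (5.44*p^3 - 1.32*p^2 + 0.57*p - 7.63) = -5.1136*p^5 - 2.8392*p^4 + 0.5086*p^3 + 6.7315*p^2 + 5.7282*p - 0.0763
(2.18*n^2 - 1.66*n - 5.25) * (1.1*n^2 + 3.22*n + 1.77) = 2.398*n^4 + 5.1936*n^3 - 7.2616*n^2 - 19.8432*n - 9.2925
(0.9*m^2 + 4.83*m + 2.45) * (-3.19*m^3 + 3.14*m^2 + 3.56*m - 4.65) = -2.871*m^5 - 12.5817*m^4 + 10.5547*m^3 + 20.7028*m^2 - 13.7375*m - 11.3925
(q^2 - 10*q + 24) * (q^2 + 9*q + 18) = q^4 - q^3 - 48*q^2 + 36*q + 432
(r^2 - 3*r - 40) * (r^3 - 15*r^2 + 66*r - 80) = r^5 - 18*r^4 + 71*r^3 + 322*r^2 - 2400*r + 3200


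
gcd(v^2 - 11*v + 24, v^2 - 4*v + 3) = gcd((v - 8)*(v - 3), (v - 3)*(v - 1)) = v - 3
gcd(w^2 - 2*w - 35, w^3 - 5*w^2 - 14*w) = w - 7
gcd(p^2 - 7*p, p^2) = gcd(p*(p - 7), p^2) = p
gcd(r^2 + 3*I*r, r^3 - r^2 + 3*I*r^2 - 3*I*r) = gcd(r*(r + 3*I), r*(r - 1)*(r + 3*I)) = r^2 + 3*I*r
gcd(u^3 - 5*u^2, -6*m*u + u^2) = u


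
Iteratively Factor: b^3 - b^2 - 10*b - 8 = (b + 1)*(b^2 - 2*b - 8) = (b + 1)*(b + 2)*(b - 4)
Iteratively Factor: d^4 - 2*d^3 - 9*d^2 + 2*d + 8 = (d + 2)*(d^3 - 4*d^2 - d + 4) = (d + 1)*(d + 2)*(d^2 - 5*d + 4) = (d - 4)*(d + 1)*(d + 2)*(d - 1)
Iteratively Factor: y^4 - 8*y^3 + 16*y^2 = (y - 4)*(y^3 - 4*y^2) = (y - 4)^2*(y^2) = y*(y - 4)^2*(y)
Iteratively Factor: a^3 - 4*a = (a - 2)*(a^2 + 2*a) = (a - 2)*(a + 2)*(a)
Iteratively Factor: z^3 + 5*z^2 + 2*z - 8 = (z + 4)*(z^2 + z - 2) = (z + 2)*(z + 4)*(z - 1)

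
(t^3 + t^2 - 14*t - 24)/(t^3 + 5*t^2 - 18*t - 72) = (t + 2)/(t + 6)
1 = 1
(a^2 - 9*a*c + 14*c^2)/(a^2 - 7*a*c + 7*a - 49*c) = (a - 2*c)/(a + 7)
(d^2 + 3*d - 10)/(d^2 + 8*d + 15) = (d - 2)/(d + 3)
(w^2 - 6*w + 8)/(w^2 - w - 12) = (w - 2)/(w + 3)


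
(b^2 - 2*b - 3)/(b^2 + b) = (b - 3)/b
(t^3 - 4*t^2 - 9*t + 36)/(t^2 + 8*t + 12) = (t^3 - 4*t^2 - 9*t + 36)/(t^2 + 8*t + 12)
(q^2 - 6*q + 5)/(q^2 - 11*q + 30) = (q - 1)/(q - 6)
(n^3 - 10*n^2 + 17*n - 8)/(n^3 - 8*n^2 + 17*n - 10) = (n^2 - 9*n + 8)/(n^2 - 7*n + 10)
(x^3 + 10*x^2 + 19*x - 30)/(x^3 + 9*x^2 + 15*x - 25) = (x + 6)/(x + 5)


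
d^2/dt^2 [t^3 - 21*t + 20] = 6*t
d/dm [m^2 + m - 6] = 2*m + 1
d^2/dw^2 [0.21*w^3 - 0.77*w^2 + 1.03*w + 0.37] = 1.26*w - 1.54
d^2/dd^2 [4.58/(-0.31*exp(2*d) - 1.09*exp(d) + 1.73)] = (-4.58*(0.62*exp(d) + 1.09)*(1.24*exp(d) + 2.18)*exp(d) + (5.6792*exp(d) + 4.9922)*(0.31*exp(2*d) + 1.09*exp(d) - 1.73))*exp(d)/(0.31*exp(2*d) + 1.09*exp(d) - 1.73)^3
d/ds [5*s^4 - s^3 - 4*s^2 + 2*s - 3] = 20*s^3 - 3*s^2 - 8*s + 2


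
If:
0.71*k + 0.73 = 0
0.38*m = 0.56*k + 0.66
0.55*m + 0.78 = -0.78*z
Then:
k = -1.03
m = 0.22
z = -1.16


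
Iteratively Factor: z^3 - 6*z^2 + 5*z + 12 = (z + 1)*(z^2 - 7*z + 12) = (z - 3)*(z + 1)*(z - 4)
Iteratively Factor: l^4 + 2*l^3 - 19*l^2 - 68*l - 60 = (l + 2)*(l^3 - 19*l - 30) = (l + 2)*(l + 3)*(l^2 - 3*l - 10) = (l - 5)*(l + 2)*(l + 3)*(l + 2)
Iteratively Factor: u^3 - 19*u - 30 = (u + 2)*(u^2 - 2*u - 15) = (u - 5)*(u + 2)*(u + 3)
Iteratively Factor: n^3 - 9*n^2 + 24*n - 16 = (n - 1)*(n^2 - 8*n + 16) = (n - 4)*(n - 1)*(n - 4)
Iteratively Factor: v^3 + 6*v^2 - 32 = (v + 4)*(v^2 + 2*v - 8) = (v + 4)^2*(v - 2)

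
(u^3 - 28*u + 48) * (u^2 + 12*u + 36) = u^5 + 12*u^4 + 8*u^3 - 288*u^2 - 432*u + 1728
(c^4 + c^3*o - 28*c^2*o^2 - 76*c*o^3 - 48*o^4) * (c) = c^5 + c^4*o - 28*c^3*o^2 - 76*c^2*o^3 - 48*c*o^4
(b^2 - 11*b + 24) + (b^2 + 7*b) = 2*b^2 - 4*b + 24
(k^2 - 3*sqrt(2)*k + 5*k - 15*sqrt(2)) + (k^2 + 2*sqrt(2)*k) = 2*k^2 - sqrt(2)*k + 5*k - 15*sqrt(2)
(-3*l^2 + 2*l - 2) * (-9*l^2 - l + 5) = 27*l^4 - 15*l^3 + l^2 + 12*l - 10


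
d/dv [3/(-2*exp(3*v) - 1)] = 18*exp(3*v)/(2*exp(3*v) + 1)^2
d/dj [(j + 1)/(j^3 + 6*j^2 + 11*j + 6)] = (-2*j - 5)/(j^4 + 10*j^3 + 37*j^2 + 60*j + 36)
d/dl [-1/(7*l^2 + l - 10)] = (14*l + 1)/(7*l^2 + l - 10)^2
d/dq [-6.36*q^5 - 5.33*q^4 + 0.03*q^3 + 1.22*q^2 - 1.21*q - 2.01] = -31.8*q^4 - 21.32*q^3 + 0.09*q^2 + 2.44*q - 1.21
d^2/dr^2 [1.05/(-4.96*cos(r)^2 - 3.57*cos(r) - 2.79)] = (103.32672*(1 - cos(r)^2)^2 + 55.77768*cos(r)^3 + 6.92422500000001*cos(r)^2 - 122.013675*cos(r) - 101.03037)/(4.96*cos(r)^2 + 3.57*cos(r) + 2.79)^3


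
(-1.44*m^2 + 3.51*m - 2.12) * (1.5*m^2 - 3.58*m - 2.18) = -2.16*m^4 + 10.4202*m^3 - 12.6066*m^2 - 0.0621999999999989*m + 4.6216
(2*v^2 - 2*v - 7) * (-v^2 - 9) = -2*v^4 + 2*v^3 - 11*v^2 + 18*v + 63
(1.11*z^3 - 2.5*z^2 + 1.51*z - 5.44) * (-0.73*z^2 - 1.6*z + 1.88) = -0.8103*z^5 + 0.0489999999999997*z^4 + 4.9845*z^3 - 3.1448*z^2 + 11.5428*z - 10.2272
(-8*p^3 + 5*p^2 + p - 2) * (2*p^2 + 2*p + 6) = -16*p^5 - 6*p^4 - 36*p^3 + 28*p^2 + 2*p - 12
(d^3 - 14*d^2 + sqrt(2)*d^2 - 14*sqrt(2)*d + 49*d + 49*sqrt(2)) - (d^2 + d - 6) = d^3 - 15*d^2 + sqrt(2)*d^2 - 14*sqrt(2)*d + 48*d + 6 + 49*sqrt(2)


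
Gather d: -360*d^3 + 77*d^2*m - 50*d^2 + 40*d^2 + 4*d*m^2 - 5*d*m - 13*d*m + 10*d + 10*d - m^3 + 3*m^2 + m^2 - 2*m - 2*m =-360*d^3 + d^2*(77*m - 10) + d*(4*m^2 - 18*m + 20) - m^3 + 4*m^2 - 4*m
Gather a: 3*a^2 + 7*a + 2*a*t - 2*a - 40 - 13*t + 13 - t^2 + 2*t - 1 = 3*a^2 + a*(2*t + 5) - t^2 - 11*t - 28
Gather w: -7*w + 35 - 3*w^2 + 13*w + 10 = -3*w^2 + 6*w + 45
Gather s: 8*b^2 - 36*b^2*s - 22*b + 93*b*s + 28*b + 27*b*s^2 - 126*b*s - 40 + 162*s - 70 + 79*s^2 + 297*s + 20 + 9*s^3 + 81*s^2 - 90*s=8*b^2 + 6*b + 9*s^3 + s^2*(27*b + 160) + s*(-36*b^2 - 33*b + 369) - 90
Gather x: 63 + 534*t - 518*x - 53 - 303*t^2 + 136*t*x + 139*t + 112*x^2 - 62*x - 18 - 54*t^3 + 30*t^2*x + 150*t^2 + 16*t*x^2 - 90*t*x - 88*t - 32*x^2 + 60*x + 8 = -54*t^3 - 153*t^2 + 585*t + x^2*(16*t + 80) + x*(30*t^2 + 46*t - 520)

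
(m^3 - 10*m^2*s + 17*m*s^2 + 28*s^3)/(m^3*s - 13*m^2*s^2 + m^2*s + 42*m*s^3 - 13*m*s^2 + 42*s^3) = (-m^2 + 3*m*s + 4*s^2)/(s*(-m^2 + 6*m*s - m + 6*s))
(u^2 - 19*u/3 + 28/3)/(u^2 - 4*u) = (u - 7/3)/u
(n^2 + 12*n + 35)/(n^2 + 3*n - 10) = (n + 7)/(n - 2)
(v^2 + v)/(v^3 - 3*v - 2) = v/(v^2 - v - 2)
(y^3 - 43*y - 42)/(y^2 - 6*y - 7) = y + 6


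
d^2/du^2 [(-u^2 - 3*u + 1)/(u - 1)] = -6/(u^3 - 3*u^2 + 3*u - 1)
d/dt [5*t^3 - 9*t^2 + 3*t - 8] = 15*t^2 - 18*t + 3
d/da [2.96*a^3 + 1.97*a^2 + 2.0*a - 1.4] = 8.88*a^2 + 3.94*a + 2.0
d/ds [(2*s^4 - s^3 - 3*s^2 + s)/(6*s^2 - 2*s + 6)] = (12*s^5 - 9*s^4 + 26*s^3 - 9*s^2 - 18*s + 3)/(2*(9*s^4 - 6*s^3 + 19*s^2 - 6*s + 9))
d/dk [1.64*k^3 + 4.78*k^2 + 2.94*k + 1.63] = 4.92*k^2 + 9.56*k + 2.94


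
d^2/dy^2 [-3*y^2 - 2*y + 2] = -6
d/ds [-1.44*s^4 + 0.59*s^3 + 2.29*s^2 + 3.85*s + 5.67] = -5.76*s^3 + 1.77*s^2 + 4.58*s + 3.85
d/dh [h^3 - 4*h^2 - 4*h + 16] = 3*h^2 - 8*h - 4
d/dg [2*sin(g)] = 2*cos(g)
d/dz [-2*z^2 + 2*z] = 2 - 4*z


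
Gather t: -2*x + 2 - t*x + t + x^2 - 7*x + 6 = t*(1 - x) + x^2 - 9*x + 8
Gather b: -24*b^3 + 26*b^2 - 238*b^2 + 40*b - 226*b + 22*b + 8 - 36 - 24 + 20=-24*b^3 - 212*b^2 - 164*b - 32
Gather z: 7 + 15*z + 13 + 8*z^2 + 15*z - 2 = 8*z^2 + 30*z + 18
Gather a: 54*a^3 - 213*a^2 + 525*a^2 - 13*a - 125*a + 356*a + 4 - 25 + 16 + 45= 54*a^3 + 312*a^2 + 218*a + 40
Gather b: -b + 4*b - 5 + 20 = 3*b + 15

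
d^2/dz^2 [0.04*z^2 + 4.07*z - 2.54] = 0.0800000000000000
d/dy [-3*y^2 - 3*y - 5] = -6*y - 3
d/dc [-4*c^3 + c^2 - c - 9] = -12*c^2 + 2*c - 1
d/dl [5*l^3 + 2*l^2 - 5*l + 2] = 15*l^2 + 4*l - 5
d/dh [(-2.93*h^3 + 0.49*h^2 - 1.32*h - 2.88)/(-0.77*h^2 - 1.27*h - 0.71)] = (2.2561*h^4 + 7.4422*h^3 + 4.6022*h^2 - 5.131*h - 2.7204)/(0.5929*h^4 + 1.9558*h^3 + 2.7063*h^2 + 1.8034*h + 0.5041)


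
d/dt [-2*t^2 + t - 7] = 1 - 4*t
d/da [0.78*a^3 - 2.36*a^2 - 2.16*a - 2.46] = 2.34*a^2 - 4.72*a - 2.16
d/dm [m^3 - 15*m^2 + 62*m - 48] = 3*m^2 - 30*m + 62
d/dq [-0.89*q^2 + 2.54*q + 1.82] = 2.54 - 1.78*q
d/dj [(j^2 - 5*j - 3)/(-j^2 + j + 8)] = (-4*j^2 + 10*j - 37)/(j^4 - 2*j^3 - 15*j^2 + 16*j + 64)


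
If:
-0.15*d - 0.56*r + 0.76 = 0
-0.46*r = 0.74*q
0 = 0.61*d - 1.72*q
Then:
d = -4.48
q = -1.59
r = 2.56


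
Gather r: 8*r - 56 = 8*r - 56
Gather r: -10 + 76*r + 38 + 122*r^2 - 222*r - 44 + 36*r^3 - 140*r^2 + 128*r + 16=36*r^3 - 18*r^2 - 18*r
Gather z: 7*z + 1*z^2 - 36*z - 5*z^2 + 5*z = -4*z^2 - 24*z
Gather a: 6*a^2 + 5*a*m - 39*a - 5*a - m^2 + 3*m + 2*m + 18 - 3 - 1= 6*a^2 + a*(5*m - 44) - m^2 + 5*m + 14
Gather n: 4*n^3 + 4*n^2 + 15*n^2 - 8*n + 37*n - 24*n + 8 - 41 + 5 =4*n^3 + 19*n^2 + 5*n - 28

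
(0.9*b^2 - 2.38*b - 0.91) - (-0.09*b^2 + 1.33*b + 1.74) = 0.99*b^2 - 3.71*b - 2.65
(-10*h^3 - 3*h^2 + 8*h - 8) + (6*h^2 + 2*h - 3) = -10*h^3 + 3*h^2 + 10*h - 11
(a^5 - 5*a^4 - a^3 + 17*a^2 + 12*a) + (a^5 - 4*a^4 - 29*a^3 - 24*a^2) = 2*a^5 - 9*a^4 - 30*a^3 - 7*a^2 + 12*a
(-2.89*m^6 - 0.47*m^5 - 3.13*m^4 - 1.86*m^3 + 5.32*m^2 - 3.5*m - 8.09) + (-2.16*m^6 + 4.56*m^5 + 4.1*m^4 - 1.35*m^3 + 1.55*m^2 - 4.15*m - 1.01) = -5.05*m^6 + 4.09*m^5 + 0.97*m^4 - 3.21*m^3 + 6.87*m^2 - 7.65*m - 9.1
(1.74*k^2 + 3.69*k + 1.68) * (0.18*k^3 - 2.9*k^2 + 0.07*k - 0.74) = 0.3132*k^5 - 4.3818*k^4 - 10.2768*k^3 - 5.9013*k^2 - 2.613*k - 1.2432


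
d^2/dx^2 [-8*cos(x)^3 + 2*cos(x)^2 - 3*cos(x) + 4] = 9*cos(x) - 4*cos(2*x) + 18*cos(3*x)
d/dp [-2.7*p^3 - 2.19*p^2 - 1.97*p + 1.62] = -8.1*p^2 - 4.38*p - 1.97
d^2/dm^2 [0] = 0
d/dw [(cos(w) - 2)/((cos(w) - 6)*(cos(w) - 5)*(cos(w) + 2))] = (75*cos(w) - 15*cos(2*w) + cos(3*w) - 167)*sin(w)/(2*(cos(w) - 6)^2*(cos(w) - 5)^2*(cos(w) + 2)^2)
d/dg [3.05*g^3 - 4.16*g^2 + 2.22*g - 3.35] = 9.15*g^2 - 8.32*g + 2.22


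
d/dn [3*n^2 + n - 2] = 6*n + 1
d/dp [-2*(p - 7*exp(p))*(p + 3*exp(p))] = 8*p*exp(p) - 4*p + 84*exp(2*p) + 8*exp(p)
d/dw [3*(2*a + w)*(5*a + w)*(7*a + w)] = 177*a^2 + 84*a*w + 9*w^2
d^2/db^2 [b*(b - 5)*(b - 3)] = 6*b - 16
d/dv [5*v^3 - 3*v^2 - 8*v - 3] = 15*v^2 - 6*v - 8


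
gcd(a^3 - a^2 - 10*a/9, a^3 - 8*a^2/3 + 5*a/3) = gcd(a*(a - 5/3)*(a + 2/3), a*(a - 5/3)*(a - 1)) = a^2 - 5*a/3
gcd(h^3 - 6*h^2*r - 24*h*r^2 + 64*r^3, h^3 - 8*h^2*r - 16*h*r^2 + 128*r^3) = -h^2 + 4*h*r + 32*r^2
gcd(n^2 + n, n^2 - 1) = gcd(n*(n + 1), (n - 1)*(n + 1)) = n + 1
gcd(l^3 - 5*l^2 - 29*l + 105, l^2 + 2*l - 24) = 1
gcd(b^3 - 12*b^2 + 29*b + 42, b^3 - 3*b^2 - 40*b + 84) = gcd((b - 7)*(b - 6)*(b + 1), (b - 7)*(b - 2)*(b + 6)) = b - 7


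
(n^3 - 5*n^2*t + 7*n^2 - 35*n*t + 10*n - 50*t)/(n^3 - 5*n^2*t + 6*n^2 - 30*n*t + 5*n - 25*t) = (n + 2)/(n + 1)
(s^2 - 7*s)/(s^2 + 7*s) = (s - 7)/(s + 7)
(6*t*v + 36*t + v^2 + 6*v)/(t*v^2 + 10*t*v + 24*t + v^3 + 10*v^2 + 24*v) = (6*t + v)/(t*v + 4*t + v^2 + 4*v)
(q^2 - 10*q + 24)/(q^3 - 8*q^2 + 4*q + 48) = 1/(q + 2)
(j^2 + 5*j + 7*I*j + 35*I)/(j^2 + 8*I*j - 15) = (j^2 + j*(5 + 7*I) + 35*I)/(j^2 + 8*I*j - 15)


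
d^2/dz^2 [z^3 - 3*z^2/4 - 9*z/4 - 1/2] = 6*z - 3/2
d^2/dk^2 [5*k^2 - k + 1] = 10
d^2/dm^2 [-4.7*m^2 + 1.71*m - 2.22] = -9.40000000000000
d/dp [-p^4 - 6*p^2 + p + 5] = -4*p^3 - 12*p + 1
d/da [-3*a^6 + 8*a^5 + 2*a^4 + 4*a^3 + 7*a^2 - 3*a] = -18*a^5 + 40*a^4 + 8*a^3 + 12*a^2 + 14*a - 3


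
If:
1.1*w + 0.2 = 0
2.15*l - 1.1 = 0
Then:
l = 0.51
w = -0.18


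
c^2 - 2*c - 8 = (c - 4)*(c + 2)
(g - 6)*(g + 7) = g^2 + g - 42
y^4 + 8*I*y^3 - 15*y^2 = y^2*(y + 3*I)*(y + 5*I)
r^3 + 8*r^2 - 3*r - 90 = (r - 3)*(r + 5)*(r + 6)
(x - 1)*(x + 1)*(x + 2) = x^3 + 2*x^2 - x - 2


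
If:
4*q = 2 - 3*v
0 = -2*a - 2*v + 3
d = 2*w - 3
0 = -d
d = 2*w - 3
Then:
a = 3/2 - v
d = 0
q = 1/2 - 3*v/4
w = 3/2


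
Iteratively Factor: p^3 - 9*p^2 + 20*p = (p)*(p^2 - 9*p + 20) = p*(p - 5)*(p - 4)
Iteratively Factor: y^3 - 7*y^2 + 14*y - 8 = (y - 4)*(y^2 - 3*y + 2) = (y - 4)*(y - 2)*(y - 1)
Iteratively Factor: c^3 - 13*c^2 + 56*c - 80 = (c - 5)*(c^2 - 8*c + 16) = (c - 5)*(c - 4)*(c - 4)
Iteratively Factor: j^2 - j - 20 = (j + 4)*(j - 5)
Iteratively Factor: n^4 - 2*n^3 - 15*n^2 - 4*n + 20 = (n + 2)*(n^3 - 4*n^2 - 7*n + 10) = (n - 1)*(n + 2)*(n^2 - 3*n - 10) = (n - 1)*(n + 2)^2*(n - 5)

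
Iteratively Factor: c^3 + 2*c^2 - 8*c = (c + 4)*(c^2 - 2*c) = (c - 2)*(c + 4)*(c)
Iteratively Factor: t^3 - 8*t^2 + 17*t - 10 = (t - 1)*(t^2 - 7*t + 10) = (t - 5)*(t - 1)*(t - 2)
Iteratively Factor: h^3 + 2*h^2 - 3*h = (h - 1)*(h^2 + 3*h) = h*(h - 1)*(h + 3)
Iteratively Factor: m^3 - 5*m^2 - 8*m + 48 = (m + 3)*(m^2 - 8*m + 16) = (m - 4)*(m + 3)*(m - 4)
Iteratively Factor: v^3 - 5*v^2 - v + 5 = (v + 1)*(v^2 - 6*v + 5) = (v - 1)*(v + 1)*(v - 5)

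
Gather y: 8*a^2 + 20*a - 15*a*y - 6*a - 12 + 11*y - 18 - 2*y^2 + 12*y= 8*a^2 + 14*a - 2*y^2 + y*(23 - 15*a) - 30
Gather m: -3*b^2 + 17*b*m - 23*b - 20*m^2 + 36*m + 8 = -3*b^2 - 23*b - 20*m^2 + m*(17*b + 36) + 8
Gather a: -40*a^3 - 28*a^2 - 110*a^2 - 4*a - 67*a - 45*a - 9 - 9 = -40*a^3 - 138*a^2 - 116*a - 18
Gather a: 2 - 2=0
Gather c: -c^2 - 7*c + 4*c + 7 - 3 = -c^2 - 3*c + 4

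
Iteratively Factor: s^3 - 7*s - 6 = (s - 3)*(s^2 + 3*s + 2) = (s - 3)*(s + 1)*(s + 2)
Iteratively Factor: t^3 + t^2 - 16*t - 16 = (t - 4)*(t^2 + 5*t + 4) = (t - 4)*(t + 1)*(t + 4)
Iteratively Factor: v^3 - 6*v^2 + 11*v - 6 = (v - 3)*(v^2 - 3*v + 2) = (v - 3)*(v - 1)*(v - 2)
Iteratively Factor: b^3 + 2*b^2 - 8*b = (b)*(b^2 + 2*b - 8) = b*(b - 2)*(b + 4)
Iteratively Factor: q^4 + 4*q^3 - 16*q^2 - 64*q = (q - 4)*(q^3 + 8*q^2 + 16*q) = (q - 4)*(q + 4)*(q^2 + 4*q) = q*(q - 4)*(q + 4)*(q + 4)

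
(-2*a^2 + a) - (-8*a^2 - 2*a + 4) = 6*a^2 + 3*a - 4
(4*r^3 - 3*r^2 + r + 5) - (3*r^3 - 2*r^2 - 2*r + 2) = r^3 - r^2 + 3*r + 3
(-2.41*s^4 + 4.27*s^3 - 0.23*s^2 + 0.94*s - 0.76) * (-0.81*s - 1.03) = 1.9521*s^5 - 0.976399999999999*s^4 - 4.2118*s^3 - 0.5245*s^2 - 0.3526*s + 0.7828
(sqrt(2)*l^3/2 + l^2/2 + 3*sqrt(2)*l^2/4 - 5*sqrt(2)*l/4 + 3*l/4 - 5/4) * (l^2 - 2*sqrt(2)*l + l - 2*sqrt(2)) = sqrt(2)*l^5/2 - 3*l^4/2 + 5*sqrt(2)*l^4/4 - 15*l^3/4 - 3*sqrt(2)*l^3/2 - 15*sqrt(2)*l^2/4 + 3*l^2/2 + sqrt(2)*l + 15*l/4 + 5*sqrt(2)/2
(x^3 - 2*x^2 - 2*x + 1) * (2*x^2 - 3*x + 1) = 2*x^5 - 7*x^4 + 3*x^3 + 6*x^2 - 5*x + 1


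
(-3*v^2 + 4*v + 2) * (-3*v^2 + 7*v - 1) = 9*v^4 - 33*v^3 + 25*v^2 + 10*v - 2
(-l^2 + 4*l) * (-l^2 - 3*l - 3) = l^4 - l^3 - 9*l^2 - 12*l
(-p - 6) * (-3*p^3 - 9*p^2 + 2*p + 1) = 3*p^4 + 27*p^3 + 52*p^2 - 13*p - 6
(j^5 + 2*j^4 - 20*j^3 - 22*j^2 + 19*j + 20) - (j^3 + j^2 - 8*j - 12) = j^5 + 2*j^4 - 21*j^3 - 23*j^2 + 27*j + 32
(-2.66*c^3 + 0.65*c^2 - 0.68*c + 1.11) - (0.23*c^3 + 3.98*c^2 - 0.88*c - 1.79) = -2.89*c^3 - 3.33*c^2 + 0.2*c + 2.9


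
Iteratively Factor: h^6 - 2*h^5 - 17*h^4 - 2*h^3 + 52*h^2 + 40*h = (h + 2)*(h^5 - 4*h^4 - 9*h^3 + 16*h^2 + 20*h) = (h + 2)^2*(h^4 - 6*h^3 + 3*h^2 + 10*h) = (h - 5)*(h + 2)^2*(h^3 - h^2 - 2*h) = (h - 5)*(h - 2)*(h + 2)^2*(h^2 + h) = (h - 5)*(h - 2)*(h + 1)*(h + 2)^2*(h)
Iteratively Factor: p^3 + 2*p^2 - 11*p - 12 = (p + 1)*(p^2 + p - 12) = (p + 1)*(p + 4)*(p - 3)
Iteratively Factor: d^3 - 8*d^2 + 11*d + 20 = (d - 5)*(d^2 - 3*d - 4) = (d - 5)*(d + 1)*(d - 4)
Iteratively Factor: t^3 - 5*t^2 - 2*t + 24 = (t - 4)*(t^2 - t - 6) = (t - 4)*(t + 2)*(t - 3)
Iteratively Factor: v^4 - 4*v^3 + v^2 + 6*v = (v - 3)*(v^3 - v^2 - 2*v) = (v - 3)*(v - 2)*(v^2 + v) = (v - 3)*(v - 2)*(v + 1)*(v)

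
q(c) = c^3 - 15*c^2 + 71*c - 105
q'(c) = 3*c^2 - 30*c + 71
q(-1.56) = -256.06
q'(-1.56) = 125.10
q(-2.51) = -393.52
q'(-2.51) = 165.20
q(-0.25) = -123.70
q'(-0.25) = 78.69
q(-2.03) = -319.31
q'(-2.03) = 144.26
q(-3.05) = -489.46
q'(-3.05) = 190.41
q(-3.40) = -559.10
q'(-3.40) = 207.68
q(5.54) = -2.00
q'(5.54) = -3.13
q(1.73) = -21.89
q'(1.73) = 28.08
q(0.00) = -105.00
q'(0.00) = 71.00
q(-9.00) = -2688.00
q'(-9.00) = 584.00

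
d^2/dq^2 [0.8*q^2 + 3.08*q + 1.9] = 1.60000000000000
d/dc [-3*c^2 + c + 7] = 1 - 6*c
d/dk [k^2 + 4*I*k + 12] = 2*k + 4*I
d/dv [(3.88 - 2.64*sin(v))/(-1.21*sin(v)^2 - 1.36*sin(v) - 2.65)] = (-3.1944*sin(v)^2 + 9.3896*sin(v) + 12.2728)*cos(v)/(1.4641*sin(v)^4 + 3.2912*sin(v)^3 + 8.2626*sin(v)^2 + 7.208*sin(v) + 7.0225)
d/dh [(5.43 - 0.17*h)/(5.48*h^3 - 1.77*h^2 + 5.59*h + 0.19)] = (1.8632*h^3 - 89.5701*h^2 + 19.2222*h - 30.386)/(30.0304*h^6 - 19.3992*h^5 + 64.3993*h^4 - 17.7062*h^3 + 30.5755*h^2 + 2.1242*h + 0.0361)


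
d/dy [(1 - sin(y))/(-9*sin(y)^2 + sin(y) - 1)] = 9*(2 - sin(y))*sin(y)*cos(y)/(9*sin(y)^2 - sin(y) + 1)^2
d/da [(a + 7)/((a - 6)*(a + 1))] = (-a^2 - 14*a + 29)/(a^4 - 10*a^3 + 13*a^2 + 60*a + 36)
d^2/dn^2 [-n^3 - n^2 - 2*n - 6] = -6*n - 2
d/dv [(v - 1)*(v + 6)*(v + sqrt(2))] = 3*v^2 + 2*sqrt(2)*v + 10*v - 6 + 5*sqrt(2)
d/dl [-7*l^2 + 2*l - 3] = 2 - 14*l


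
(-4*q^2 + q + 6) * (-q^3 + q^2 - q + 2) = 4*q^5 - 5*q^4 - q^3 - 3*q^2 - 4*q + 12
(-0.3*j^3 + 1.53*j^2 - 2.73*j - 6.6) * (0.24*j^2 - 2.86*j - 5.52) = -0.072*j^5 + 1.2252*j^4 - 3.375*j^3 - 2.2218*j^2 + 33.9456*j + 36.432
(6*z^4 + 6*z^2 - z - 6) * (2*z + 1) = 12*z^5 + 6*z^4 + 12*z^3 + 4*z^2 - 13*z - 6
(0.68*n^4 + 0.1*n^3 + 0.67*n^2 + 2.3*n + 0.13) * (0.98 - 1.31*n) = -0.8908*n^5 + 0.5354*n^4 - 0.7797*n^3 - 2.3564*n^2 + 2.0837*n + 0.1274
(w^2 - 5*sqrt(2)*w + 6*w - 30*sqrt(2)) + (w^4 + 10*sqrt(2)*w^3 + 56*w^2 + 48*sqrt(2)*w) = w^4 + 10*sqrt(2)*w^3 + 57*w^2 + 6*w + 43*sqrt(2)*w - 30*sqrt(2)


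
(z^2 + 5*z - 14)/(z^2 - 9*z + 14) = (z + 7)/(z - 7)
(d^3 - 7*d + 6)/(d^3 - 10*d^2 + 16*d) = (d^2 + 2*d - 3)/(d*(d - 8))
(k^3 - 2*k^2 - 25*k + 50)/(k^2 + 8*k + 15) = (k^2 - 7*k + 10)/(k + 3)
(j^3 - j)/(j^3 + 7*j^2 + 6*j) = (j - 1)/(j + 6)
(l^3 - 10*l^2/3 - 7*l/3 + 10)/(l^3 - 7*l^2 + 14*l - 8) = (l^2 - 4*l/3 - 5)/(l^2 - 5*l + 4)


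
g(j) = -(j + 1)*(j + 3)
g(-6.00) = -15.00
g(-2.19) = 0.96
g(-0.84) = -0.35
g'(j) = -2*j - 4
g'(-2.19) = 0.38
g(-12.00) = -99.00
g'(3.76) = -11.52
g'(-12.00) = 20.00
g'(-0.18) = -3.64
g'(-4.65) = 5.30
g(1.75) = -13.06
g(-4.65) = -6.02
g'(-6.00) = 8.00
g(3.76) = -32.18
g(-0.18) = -2.31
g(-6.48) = -19.07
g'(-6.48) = 8.96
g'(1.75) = -7.50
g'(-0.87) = -2.26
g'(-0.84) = -2.32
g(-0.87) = -0.28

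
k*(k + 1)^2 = k^3 + 2*k^2 + k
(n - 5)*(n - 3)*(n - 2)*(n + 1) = n^4 - 9*n^3 + 21*n^2 + n - 30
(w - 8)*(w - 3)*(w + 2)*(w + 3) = w^4 - 6*w^3 - 25*w^2 + 54*w + 144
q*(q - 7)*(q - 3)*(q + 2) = q^4 - 8*q^3 + q^2 + 42*q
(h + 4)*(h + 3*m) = h^2 + 3*h*m + 4*h + 12*m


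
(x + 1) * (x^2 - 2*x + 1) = x^3 - x^2 - x + 1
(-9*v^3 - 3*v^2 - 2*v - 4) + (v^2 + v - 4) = -9*v^3 - 2*v^2 - v - 8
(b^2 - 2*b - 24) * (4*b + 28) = 4*b^3 + 20*b^2 - 152*b - 672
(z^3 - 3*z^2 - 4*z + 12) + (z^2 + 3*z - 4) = z^3 - 2*z^2 - z + 8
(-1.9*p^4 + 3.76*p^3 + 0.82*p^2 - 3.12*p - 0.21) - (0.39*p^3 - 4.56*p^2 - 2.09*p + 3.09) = -1.9*p^4 + 3.37*p^3 + 5.38*p^2 - 1.03*p - 3.3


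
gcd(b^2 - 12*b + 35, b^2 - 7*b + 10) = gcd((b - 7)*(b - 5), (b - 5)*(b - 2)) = b - 5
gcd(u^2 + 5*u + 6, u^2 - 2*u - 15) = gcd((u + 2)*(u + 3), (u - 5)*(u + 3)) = u + 3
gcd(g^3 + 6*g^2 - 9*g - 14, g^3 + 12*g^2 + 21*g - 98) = g^2 + 5*g - 14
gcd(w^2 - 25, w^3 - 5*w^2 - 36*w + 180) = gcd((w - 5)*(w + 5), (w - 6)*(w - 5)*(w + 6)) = w - 5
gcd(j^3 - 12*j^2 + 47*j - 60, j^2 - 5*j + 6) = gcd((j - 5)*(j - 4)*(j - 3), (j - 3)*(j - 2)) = j - 3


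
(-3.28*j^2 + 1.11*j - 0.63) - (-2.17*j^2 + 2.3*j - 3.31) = -1.11*j^2 - 1.19*j + 2.68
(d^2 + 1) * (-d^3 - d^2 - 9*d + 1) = -d^5 - d^4 - 10*d^3 - 9*d + 1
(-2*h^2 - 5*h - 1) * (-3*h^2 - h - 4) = 6*h^4 + 17*h^3 + 16*h^2 + 21*h + 4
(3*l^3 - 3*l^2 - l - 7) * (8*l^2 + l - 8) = 24*l^5 - 21*l^4 - 35*l^3 - 33*l^2 + l + 56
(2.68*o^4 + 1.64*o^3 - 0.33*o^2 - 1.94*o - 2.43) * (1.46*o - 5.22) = 3.9128*o^5 - 11.5952*o^4 - 9.0426*o^3 - 1.1098*o^2 + 6.579*o + 12.6846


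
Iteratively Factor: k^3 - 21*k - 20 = (k - 5)*(k^2 + 5*k + 4) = (k - 5)*(k + 1)*(k + 4)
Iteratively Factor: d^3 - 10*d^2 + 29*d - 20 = (d - 5)*(d^2 - 5*d + 4) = (d - 5)*(d - 1)*(d - 4)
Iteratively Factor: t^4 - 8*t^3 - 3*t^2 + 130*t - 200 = (t + 4)*(t^3 - 12*t^2 + 45*t - 50) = (t - 2)*(t + 4)*(t^2 - 10*t + 25) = (t - 5)*(t - 2)*(t + 4)*(t - 5)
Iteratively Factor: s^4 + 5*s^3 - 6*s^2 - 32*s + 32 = (s + 4)*(s^3 + s^2 - 10*s + 8) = (s + 4)^2*(s^2 - 3*s + 2) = (s - 2)*(s + 4)^2*(s - 1)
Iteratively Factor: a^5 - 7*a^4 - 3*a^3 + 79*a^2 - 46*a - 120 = (a - 5)*(a^4 - 2*a^3 - 13*a^2 + 14*a + 24) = (a - 5)*(a - 2)*(a^3 - 13*a - 12) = (a - 5)*(a - 2)*(a + 1)*(a^2 - a - 12) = (a - 5)*(a - 4)*(a - 2)*(a + 1)*(a + 3)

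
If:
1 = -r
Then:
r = -1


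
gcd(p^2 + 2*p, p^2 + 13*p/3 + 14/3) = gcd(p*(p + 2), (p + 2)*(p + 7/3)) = p + 2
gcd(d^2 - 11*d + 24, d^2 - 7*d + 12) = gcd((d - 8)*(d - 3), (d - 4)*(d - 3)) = d - 3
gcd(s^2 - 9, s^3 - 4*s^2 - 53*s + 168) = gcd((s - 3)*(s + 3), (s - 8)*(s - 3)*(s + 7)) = s - 3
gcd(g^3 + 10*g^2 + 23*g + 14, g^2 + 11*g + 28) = g + 7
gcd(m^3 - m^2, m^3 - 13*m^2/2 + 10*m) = m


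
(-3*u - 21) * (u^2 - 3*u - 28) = -3*u^3 - 12*u^2 + 147*u + 588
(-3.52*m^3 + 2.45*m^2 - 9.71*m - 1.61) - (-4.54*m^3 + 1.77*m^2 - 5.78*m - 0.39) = 1.02*m^3 + 0.68*m^2 - 3.93*m - 1.22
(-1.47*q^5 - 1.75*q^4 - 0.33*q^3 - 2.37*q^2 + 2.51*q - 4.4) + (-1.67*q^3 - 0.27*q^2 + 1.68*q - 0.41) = -1.47*q^5 - 1.75*q^4 - 2.0*q^3 - 2.64*q^2 + 4.19*q - 4.81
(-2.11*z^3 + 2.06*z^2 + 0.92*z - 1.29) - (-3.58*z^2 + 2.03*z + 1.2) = -2.11*z^3 + 5.64*z^2 - 1.11*z - 2.49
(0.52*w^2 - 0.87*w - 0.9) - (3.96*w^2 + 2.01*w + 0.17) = -3.44*w^2 - 2.88*w - 1.07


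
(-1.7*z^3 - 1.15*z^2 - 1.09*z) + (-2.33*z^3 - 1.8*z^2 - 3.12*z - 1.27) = -4.03*z^3 - 2.95*z^2 - 4.21*z - 1.27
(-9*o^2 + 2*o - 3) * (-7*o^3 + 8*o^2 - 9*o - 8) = 63*o^5 - 86*o^4 + 118*o^3 + 30*o^2 + 11*o + 24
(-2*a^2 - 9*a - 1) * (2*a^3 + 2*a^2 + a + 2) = -4*a^5 - 22*a^4 - 22*a^3 - 15*a^2 - 19*a - 2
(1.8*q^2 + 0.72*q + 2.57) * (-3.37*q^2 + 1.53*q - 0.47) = -6.066*q^4 + 0.3276*q^3 - 8.4053*q^2 + 3.5937*q - 1.2079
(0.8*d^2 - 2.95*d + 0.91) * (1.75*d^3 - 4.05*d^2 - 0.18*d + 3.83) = 1.4*d^5 - 8.4025*d^4 + 13.396*d^3 - 0.0904999999999997*d^2 - 11.4623*d + 3.4853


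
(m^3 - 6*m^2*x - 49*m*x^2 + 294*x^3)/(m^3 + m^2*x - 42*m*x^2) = (m - 7*x)/m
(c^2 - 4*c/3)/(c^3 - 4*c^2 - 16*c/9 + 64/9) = 3*c/(3*c^2 - 8*c - 16)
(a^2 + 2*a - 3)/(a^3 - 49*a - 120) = (a - 1)/(a^2 - 3*a - 40)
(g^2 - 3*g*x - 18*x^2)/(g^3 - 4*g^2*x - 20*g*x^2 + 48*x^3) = (-g - 3*x)/(-g^2 - 2*g*x + 8*x^2)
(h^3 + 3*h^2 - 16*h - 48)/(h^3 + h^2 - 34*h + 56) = (h^2 + 7*h + 12)/(h^2 + 5*h - 14)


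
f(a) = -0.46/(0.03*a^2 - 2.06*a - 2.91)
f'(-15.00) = -0.00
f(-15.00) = -0.01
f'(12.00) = -0.00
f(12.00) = 0.02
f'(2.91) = -0.01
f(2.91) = 0.05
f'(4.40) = -0.01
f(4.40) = 0.04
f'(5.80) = -0.00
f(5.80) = 0.03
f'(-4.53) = -0.02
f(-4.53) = -0.07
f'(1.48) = -0.03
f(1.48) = 0.08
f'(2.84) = -0.01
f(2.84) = 0.05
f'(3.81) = -0.01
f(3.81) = 0.04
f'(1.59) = -0.02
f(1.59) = 0.08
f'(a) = -0.46*(2.06 - 0.06*a)/(0.03*a^2 - 2.06*a - 2.91)^2 = (0.0276*a - 0.9476)/(-0.03*a^2 + 2.06*a + 2.91)^2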